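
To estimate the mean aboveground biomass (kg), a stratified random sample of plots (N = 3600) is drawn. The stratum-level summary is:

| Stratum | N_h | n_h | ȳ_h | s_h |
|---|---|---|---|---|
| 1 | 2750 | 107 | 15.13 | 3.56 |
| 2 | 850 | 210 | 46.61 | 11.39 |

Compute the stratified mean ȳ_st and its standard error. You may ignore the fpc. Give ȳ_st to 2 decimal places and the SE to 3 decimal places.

ȳ_st = Σ W_h ȳ_h = (2750·15.13 + 850·46.61)/3600 = 22.56278
V̂(ȳ_st) = Σ W_h² s_h²/n_h, with W_h = N_h/N and N = 3600:
  stratum 1: (2750/3600)²·3.56²/107 = 0.0691157
  stratum 2: (850/3600)²·11.39²/210 = 0.0344398
V̂(ȳ_st) = 0.103556
SE(ȳ_st) = √0.103556 = 0.3218

ȳ_st ≈ 22.56, SE ≈ 0.322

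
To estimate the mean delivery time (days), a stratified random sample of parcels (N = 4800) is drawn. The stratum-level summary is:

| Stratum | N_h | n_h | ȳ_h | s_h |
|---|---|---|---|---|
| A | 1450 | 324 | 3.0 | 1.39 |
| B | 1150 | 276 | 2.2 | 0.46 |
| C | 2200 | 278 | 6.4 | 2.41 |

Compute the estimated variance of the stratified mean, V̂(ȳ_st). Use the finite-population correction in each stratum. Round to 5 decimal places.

V̂(ȳ_st) = Σ W_h² (1 − n_h/N_h) s_h²/n_h, with W_h = N_h/N and N = 4800:
  stratum A: (1450/4800)²·(1 − 324/1450)·1.39²/324 = 0.00042258
  stratum B: (1150/4800)²·(1 − 276/1150)·0.46²/276 = 3.34452e-05
  stratum C: (2200/4800)²·(1 − 278/2200)·2.41²/278 = 0.00383427
V̂(ȳ_st) = 0.0042903

V̂(ȳ_st) ≈ 0.00429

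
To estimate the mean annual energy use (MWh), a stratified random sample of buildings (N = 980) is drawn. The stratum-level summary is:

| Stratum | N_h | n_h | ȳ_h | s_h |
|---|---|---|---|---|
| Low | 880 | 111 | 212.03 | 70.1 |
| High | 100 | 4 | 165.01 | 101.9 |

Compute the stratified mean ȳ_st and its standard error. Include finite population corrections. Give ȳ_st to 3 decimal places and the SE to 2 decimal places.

ȳ_st = Σ W_h ȳ_h = (880·212.03 + 100·165.01)/980 = 207.23204
V̂(ȳ_st) = Σ W_h² (1 − n_h/N_h) s_h²/n_h, with W_h = N_h/N and N = 980:
  stratum Low: (880/980)²·(1 − 111/880)·70.1²/111 = 31.1939
  stratum High: (100/980)²·(1 − 4/100)·101.9²/4 = 25.9482
V̂(ȳ_st) = 57.1421
SE(ȳ_st) = √57.1421 = 7.55924

ȳ_st ≈ 207.232, SE ≈ 7.56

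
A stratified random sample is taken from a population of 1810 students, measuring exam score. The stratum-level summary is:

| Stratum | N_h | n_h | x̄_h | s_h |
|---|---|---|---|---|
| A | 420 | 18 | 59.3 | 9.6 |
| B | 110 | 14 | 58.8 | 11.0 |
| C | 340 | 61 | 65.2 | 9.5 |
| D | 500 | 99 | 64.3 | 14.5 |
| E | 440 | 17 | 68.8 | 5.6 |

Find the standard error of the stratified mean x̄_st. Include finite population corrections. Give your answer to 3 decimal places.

V̂(x̄_st) = Σ W_h² (1 − n_h/N_h) s_h²/n_h, with W_h = N_h/N and N = 1810:
  stratum A: (420/1810)²·(1 − 18/420)·9.6²/18 = 0.263869
  stratum B: (110/1810)²·(1 − 14/110)·11.0²/14 = 0.0278589
  stratum C: (340/1810)²·(1 − 61/340)·9.5²/61 = 0.0428394
  stratum D: (500/1810)²·(1 − 99/500)·14.5²/99 = 0.129974
  stratum E: (440/1810)²·(1 − 17/440)·5.6²/17 = 0.1048
V̂(x̄_st) = 0.569342
SE(x̄_st) = √0.569342 = 0.754548

SE(x̄_st) ≈ 0.755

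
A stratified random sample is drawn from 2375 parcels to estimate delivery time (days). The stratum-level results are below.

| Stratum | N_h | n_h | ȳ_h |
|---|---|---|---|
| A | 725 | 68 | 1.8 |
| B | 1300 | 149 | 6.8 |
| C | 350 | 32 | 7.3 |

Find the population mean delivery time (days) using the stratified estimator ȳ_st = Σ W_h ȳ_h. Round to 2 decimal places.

ȳ_st ≈ 5.35

N = Σ N_h = 2375. Stratum weights W_h = N_h/N.
ȳ_st = (725·1.8 + 1300·6.8 + 350·7.3) / 2375 = 5.3474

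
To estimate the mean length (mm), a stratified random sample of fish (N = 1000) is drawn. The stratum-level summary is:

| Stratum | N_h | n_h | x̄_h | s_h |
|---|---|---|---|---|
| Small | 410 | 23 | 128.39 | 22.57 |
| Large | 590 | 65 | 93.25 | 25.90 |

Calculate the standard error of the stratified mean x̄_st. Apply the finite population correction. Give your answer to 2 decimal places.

V̂(x̄_st) = Σ W_h² (1 − n_h/N_h) s_h²/n_h, with W_h = N_h/N and N = 1000:
  stratum Small: (410/1000)²·(1 − 23/410)·22.57²/23 = 3.51423
  stratum Large: (590/1000)²·(1 − 65/590)·25.90²/65 = 3.19667
V̂(x̄_st) = 6.7109
SE(x̄_st) = √6.7109 = 2.59054

SE(x̄_st) ≈ 2.59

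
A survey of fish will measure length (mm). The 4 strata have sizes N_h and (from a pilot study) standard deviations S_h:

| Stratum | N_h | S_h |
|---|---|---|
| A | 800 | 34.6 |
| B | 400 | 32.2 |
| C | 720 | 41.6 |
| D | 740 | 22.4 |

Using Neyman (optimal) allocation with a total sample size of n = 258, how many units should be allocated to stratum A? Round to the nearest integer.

Neyman allocation: n_h = n · N_h S_h / Σ N_i S_i, with n = 258.
  stratum A: N_h·S_h = 800·34.6 = 27680.00
  stratum B: N_h·S_h = 400·32.2 = 12880.00
  stratum C: N_h·S_h = 720·41.6 = 29952.00
  stratum D: N_h·S_h = 740·22.4 = 16576.00
Σ N_h S_h = 87088.00
n for stratum A = 258·27680.00/87088.00 = 82.003 → 82

82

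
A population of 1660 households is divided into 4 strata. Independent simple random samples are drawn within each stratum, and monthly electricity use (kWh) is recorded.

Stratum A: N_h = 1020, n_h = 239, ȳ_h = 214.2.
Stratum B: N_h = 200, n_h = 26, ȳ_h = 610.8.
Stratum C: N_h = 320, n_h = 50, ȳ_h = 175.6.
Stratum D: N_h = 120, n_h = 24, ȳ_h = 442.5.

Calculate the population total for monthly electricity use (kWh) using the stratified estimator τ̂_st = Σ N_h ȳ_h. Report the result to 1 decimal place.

τ̂_st ≈ 449936.0

τ̂_st = Σ N_h ȳ_h = 1020·214.2 + 200·610.8 + 320·175.6 + 120·442.5 = 449936.0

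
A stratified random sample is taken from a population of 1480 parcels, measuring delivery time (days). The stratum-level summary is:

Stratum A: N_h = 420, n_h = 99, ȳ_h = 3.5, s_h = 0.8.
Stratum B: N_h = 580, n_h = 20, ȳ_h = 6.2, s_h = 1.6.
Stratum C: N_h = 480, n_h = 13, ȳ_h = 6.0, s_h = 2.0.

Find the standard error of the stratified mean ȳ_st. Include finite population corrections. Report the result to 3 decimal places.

V̂(ȳ_st) = Σ W_h² (1 − n_h/N_h) s_h²/n_h, with W_h = N_h/N and N = 1480:
  stratum A: (420/1480)²·(1 − 99/420)·0.8²/99 = 0.000397902
  stratum B: (580/1480)²·(1 − 20/580)·1.6²/20 = 0.0189803
  stratum C: (480/1480)²·(1 − 13/480)·2.0²/13 = 0.0314885
V̂(ȳ_st) = 0.0508666
SE(ȳ_st) = √0.0508666 = 0.225536

SE(ȳ_st) ≈ 0.226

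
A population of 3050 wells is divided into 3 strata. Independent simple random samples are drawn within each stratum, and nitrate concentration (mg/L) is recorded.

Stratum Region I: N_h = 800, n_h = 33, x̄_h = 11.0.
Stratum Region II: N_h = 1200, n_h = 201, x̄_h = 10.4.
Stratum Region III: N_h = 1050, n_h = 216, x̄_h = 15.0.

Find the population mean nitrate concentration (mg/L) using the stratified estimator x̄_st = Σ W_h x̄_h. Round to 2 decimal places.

N = Σ N_h = 3050. Stratum weights W_h = N_h/N.
x̄_st = (800·11.0 + 1200·10.4 + 1050·15.0) / 3050 = 12.1410

x̄_st ≈ 12.14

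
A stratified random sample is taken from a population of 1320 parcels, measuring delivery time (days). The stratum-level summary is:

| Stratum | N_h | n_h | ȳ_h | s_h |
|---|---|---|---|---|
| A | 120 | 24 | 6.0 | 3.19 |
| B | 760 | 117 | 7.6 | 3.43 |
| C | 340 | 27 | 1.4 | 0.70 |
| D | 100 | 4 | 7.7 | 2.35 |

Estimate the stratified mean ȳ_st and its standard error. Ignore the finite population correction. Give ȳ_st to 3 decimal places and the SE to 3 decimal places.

ȳ_st = Σ W_h ȳ_h = (120·6.0 + 760·7.6 + 340·1.4 + 100·7.7)/1320 = 5.86515
V̂(ȳ_st) = Σ W_h² s_h²/n_h, with W_h = N_h/N and N = 1320:
  stratum A: (120/1320)²·3.19²/24 = 0.00350417
  stratum B: (760/1320)²·3.43²/117 = 0.0333336
  stratum C: (340/1320)²·0.70²/27 = 0.00120404
  stratum D: (100/1320)²·2.35²/4 = 0.0079237
V̂(ȳ_st) = 0.0459655
SE(ȳ_st) = √0.0459655 = 0.214396

ȳ_st ≈ 5.865, SE ≈ 0.214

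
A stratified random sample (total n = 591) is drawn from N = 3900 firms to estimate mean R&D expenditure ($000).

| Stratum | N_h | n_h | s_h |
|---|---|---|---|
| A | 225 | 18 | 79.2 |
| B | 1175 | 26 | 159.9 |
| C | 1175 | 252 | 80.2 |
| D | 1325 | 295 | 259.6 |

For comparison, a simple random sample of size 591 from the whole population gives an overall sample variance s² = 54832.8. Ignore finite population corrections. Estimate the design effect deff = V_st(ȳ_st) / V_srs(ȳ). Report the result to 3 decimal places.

deff ≈ 1.284

V̂(ȳ_st) = Σ W_h² s_h²/n_h, with W_h = N_h/N and N = 3900:
  stratum A: (225/3900)²·79.2²/18 = 1.15988
  stratum B: (1175/3900)²·159.9²/26 = 89.2627
  stratum C: (1175/3900)²·80.2²/252 = 2.31683
  stratum D: (1325/3900)²·259.6²/295 = 26.3688
V_st = 119.108
V_srs = s²/n = 54832.8/591 = 92.7797
deff = V_st / V_srs = 119.108/92.7797 = 1.2838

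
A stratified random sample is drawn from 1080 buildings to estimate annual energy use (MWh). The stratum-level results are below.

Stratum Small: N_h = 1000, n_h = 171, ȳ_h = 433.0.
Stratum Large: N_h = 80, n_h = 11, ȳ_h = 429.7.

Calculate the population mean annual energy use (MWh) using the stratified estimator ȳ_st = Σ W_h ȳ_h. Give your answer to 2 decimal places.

ȳ_st ≈ 432.76

N = Σ N_h = 1080. Stratum weights W_h = N_h/N.
ȳ_st = (1000·433.0 + 80·429.7) / 1080 = 432.7556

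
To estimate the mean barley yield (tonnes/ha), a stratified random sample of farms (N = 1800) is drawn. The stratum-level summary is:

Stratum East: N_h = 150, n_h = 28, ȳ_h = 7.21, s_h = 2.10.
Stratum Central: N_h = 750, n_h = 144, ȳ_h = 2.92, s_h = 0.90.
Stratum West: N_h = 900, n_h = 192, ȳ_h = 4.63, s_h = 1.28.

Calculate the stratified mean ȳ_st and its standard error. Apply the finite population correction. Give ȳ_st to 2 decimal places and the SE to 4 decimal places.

ȳ_st = Σ W_h ȳ_h = (150·7.21 + 750·2.92 + 900·4.63)/1800 = 4.13250
V̂(ȳ_st) = Σ W_h² (1 − n_h/N_h) s_h²/n_h, with W_h = N_h/N and N = 1800:
  stratum East: (150/1800)²·(1 − 28/150)·2.10²/28 = 0.000889583
  stratum Central: (750/1800)²·(1 − 144/750)·0.90²/144 = 0.000789063
  stratum West: (900/1800)²·(1 − 192/900)·1.28²/192 = 0.00167822
V̂(ȳ_st) = 0.00335687
SE(ȳ_st) = √0.00335687 = 0.0579385

ȳ_st ≈ 4.13, SE ≈ 0.0579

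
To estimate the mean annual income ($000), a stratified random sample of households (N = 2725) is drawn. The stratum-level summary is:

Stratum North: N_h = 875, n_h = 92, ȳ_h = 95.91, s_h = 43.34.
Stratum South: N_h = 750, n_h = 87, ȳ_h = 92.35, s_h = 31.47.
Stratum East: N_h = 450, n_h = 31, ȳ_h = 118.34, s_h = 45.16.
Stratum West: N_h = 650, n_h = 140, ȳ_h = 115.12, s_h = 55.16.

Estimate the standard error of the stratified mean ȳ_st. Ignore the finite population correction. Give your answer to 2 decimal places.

V̂(ȳ_st) = Σ W_h² s_h²/n_h, with W_h = N_h/N and N = 2725:
  stratum North: (875/2725)²·43.34²/92 = 2.1051
  stratum South: (750/2725)²·31.47²/87 = 0.862311
  stratum East: (450/2725)²·45.16²/31 = 1.79407
  stratum West: (650/2725)²·55.16²/140 = 1.23656
V̂(ȳ_st) = 5.99803
SE(ȳ_st) = √5.99803 = 2.44909

SE(ȳ_st) ≈ 2.45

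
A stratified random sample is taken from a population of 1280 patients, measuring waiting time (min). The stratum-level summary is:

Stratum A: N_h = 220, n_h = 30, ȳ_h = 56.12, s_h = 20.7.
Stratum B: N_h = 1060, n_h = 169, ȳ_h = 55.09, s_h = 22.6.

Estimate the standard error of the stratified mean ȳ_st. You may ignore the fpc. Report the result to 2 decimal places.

V̂(ȳ_st) = Σ W_h² s_h²/n_h, with W_h = N_h/N and N = 1280:
  stratum A: (220/1280)²·20.7²/30 = 0.421934
  stratum B: (1060/1280)²·22.6²/169 = 2.07263
V̂(ȳ_st) = 2.49457
SE(ȳ_st) = √2.49457 = 1.57942

SE(ȳ_st) ≈ 1.58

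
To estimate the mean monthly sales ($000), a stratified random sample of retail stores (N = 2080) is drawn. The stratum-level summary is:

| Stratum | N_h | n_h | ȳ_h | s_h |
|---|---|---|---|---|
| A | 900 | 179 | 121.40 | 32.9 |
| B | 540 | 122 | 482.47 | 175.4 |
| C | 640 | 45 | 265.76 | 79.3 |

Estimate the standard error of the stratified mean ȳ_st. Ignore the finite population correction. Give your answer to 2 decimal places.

V̂(ȳ_st) = Σ W_h² s_h²/n_h, with W_h = N_h/N and N = 2080:
  stratum A: (900/2080)²·32.9²/179 = 1.13213
  stratum B: (540/2080)²·175.4²/122 = 16.9965
  stratum C: (640/2080)²·79.3²/45 = 13.2302
V̂(ȳ_st) = 31.3589
SE(ȳ_st) = √31.3589 = 5.5999

SE(ȳ_st) ≈ 5.60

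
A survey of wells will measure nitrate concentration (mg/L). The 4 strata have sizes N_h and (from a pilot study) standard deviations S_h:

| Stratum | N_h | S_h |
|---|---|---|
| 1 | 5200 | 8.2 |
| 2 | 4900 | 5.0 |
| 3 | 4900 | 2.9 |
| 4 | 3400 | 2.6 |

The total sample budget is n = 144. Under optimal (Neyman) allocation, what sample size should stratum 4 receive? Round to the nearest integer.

Neyman allocation: n_h = n · N_h S_h / Σ N_i S_i, with n = 144.
  stratum 1: N_h·S_h = 5200·8.2 = 42640.00
  stratum 2: N_h·S_h = 4900·5.0 = 24500.00
  stratum 3: N_h·S_h = 4900·2.9 = 14210.00
  stratum 4: N_h·S_h = 3400·2.6 = 8840.00
Σ N_h S_h = 90190.00
n for stratum 4 = 144·8840.00/90190.00 = 14.114 → 14

14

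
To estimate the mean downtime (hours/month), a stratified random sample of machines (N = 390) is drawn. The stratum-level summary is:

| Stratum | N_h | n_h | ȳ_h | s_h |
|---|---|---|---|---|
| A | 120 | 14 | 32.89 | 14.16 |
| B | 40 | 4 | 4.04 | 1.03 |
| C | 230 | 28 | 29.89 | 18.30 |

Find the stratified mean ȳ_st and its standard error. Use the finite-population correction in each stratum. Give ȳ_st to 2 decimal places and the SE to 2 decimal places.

ȳ_st ≈ 28.16, SE ≈ 2.20

ȳ_st = Σ W_h ȳ_h = (120·32.89 + 40·4.04 + 230·29.89)/390 = 28.16179
V̂(ȳ_st) = Σ W_h² (1 − n_h/N_h) s_h²/n_h, with W_h = N_h/N and N = 390:
  stratum A: (120/390)²·(1 − 14/120)·14.16²/14 = 1.19772
  stratum B: (40/390)²·(1 − 4/40)·1.03²/4 = 0.00251101
  stratum C: (230/390)²·(1 − 28/230)·18.30²/28 = 3.65337
V̂(ȳ_st) = 4.85361
SE(ȳ_st) = √4.85361 = 2.20309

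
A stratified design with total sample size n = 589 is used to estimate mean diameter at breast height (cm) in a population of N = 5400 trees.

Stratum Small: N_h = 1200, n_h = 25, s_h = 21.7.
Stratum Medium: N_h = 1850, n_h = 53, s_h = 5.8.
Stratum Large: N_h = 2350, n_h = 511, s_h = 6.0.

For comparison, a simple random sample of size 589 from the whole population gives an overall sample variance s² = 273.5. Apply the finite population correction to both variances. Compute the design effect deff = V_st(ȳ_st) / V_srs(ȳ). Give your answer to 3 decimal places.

V̂(ȳ_st) = Σ W_h² (1 − n_h/N_h) s_h²/n_h, with W_h = N_h/N and N = 5400:
  stratum Small: (1200/5400)²·(1 − 25/1200)·21.7²/25 = 0.910775
  stratum Medium: (1850/5400)²·(1 − 53/1850)·5.8²/53 = 0.0723623
  stratum Large: (2350/5400)²·(1 − 511/2350)·6.0²/511 = 0.010441
V_st = 0.993578
V_srs = (1 − 589/5400)·273.5/589 = 0.413698
deff = V_st / V_srs = 0.993578/0.413698 = 2.4017

deff ≈ 2.402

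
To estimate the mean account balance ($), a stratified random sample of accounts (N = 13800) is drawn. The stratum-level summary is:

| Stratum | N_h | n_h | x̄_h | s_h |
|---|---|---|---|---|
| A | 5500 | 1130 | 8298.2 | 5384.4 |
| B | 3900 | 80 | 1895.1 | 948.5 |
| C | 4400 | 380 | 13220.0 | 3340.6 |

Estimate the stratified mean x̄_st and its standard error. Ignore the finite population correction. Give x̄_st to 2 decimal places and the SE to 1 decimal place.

x̄_st = Σ W_h x̄_h = (5500·8298.2 + 3900·1895.1 + 4400·13220.0)/13800 = 8057.89783
V̂(x̄_st) = Σ W_h² s_h²/n_h, with W_h = N_h/N and N = 13800:
  stratum A: (5500/13800)²·5384.4²/1130 = 4075.34
  stratum B: (3900/13800)²·948.5²/80 = 898.164
  stratum C: (4400/13800)²·3340.6²/380 = 2985.47
V̂(x̄_st) = 7958.97
SE(x̄_st) = √7958.97 = 89.2131

x̄_st ≈ 8057.90, SE ≈ 89.2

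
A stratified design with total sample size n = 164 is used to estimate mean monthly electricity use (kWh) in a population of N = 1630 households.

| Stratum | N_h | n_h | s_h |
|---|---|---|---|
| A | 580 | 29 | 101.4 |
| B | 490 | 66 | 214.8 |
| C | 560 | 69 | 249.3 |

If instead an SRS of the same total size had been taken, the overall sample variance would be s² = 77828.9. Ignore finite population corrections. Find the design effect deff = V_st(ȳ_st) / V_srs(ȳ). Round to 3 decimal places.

deff ≈ 0.452

V̂(ȳ_st) = Σ W_h² s_h²/n_h, with W_h = N_h/N and N = 1630:
  stratum A: (580/1630)²·101.4²/29 = 44.8909
  stratum B: (490/1630)²·214.8²/66 = 63.1745
  stratum C: (560/1630)²·249.3²/69 = 106.315
V_st = 214.381
V_srs = s²/n = 77828.9/164 = 474.566
deff = V_st / V_srs = 214.381/474.566 = 0.4517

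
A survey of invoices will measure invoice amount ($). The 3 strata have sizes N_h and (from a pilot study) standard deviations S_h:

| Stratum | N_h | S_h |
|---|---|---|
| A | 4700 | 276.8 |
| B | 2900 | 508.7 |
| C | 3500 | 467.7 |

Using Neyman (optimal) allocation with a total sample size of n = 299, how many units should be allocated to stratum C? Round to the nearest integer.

Neyman allocation: n_h = n · N_h S_h / Σ N_i S_i, with n = 299.
  stratum A: N_h·S_h = 4700·276.8 = 1300960.00
  stratum B: N_h·S_h = 2900·508.7 = 1475230.00
  stratum C: N_h·S_h = 3500·467.7 = 1636950.00
Σ N_h S_h = 4413140.00
n for stratum C = 299·1636950.00/4413140.00 = 110.907 → 111

111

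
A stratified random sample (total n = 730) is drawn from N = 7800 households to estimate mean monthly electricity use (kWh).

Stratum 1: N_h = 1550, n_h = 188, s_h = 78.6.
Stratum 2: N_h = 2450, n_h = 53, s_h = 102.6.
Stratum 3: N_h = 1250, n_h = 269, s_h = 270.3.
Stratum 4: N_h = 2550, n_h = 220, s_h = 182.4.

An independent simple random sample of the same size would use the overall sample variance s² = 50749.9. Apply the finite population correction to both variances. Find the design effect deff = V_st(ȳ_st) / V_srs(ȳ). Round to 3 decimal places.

V̂(ȳ_st) = Σ W_h² (1 − n_h/N_h) s_h²/n_h, with W_h = N_h/N and N = 7800:
  stratum 1: (1550/7800)²·(1 − 188/1550)·78.6²/188 = 1.14027
  stratum 2: (2450/7800)²·(1 − 53/2450)·102.6²/53 = 19.1718
  stratum 3: (1250/7800)²·(1 − 269/1250)·270.3²/269 = 5.47431
  stratum 4: (2550/7800)²·(1 − 220/2550)·182.4²/220 = 14.7684
V_st = 40.5548
V_srs = (1 − 730/7800)·50749.9/730 = 63.014
deff = V_st / V_srs = 40.5548/63.014 = 0.6436

deff ≈ 0.644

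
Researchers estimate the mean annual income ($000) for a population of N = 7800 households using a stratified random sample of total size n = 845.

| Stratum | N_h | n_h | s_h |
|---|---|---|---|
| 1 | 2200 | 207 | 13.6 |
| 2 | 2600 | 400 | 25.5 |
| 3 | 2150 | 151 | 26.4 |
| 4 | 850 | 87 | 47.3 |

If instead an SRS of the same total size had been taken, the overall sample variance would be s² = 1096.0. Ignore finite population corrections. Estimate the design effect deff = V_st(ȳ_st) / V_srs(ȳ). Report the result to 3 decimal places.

V̂(ȳ_st) = Σ W_h² s_h²/n_h, with W_h = N_h/N and N = 7800:
  stratum 1: (2200/7800)²·13.6²/207 = 0.0710827
  stratum 2: (2600/7800)²·25.5²/400 = 0.180625
  stratum 3: (2150/7800)²·26.4²/151 = 0.350686
  stratum 4: (850/7800)²·47.3²/87 = 0.305388
V_st = 0.907782
V_srs = s²/n = 1096.0/845 = 1.29704
deff = V_st / V_srs = 0.907782/1.29704 = 0.6999

deff ≈ 0.700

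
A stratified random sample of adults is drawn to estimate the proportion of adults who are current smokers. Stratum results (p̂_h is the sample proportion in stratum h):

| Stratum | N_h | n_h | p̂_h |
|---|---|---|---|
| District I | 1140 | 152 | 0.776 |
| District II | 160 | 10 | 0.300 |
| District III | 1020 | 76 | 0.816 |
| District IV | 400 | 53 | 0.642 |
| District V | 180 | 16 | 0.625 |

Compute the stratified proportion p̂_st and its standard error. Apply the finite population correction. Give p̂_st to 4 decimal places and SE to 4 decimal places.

p̂_st ≈ 0.7360, SE ≈ 0.0240

N = 2900; stratum weights W_h = N_h/N.
p̂_st = Σ W_h p̂_h = (1140·0.776 + 160·0.300 + 1020·0.816 + 400·0.642 + 180·0.625)/2900 = 0.73595
V̂(p̂_st) = Σ W_h² (1 − n_h/N_h) p̂_h(1−p̂_h)/(n_h−1):
  stratum District I: (1140/2900)²·(1 − 152/1140)·0.776·0.224/151 = 0.00015417
  stratum District II: (160/2900)²·(1 − 10/160)·0.300·0.700/9 = 6.65874e-05
  stratum District III: (1020/2900)²·(1 − 76/1020)·0.816·0.184/75 = 0.000229204
  stratum District IV: (400/2900)²·(1 − 53/400)·0.642·0.358/52 = 7.29471e-05
  stratum District V: (180/2900)²·(1 − 16/180)·0.625·0.375/15 = 5.48454e-05
V̂(p̂_st) = 0.000577754; SE = √V̂ = 0.0240365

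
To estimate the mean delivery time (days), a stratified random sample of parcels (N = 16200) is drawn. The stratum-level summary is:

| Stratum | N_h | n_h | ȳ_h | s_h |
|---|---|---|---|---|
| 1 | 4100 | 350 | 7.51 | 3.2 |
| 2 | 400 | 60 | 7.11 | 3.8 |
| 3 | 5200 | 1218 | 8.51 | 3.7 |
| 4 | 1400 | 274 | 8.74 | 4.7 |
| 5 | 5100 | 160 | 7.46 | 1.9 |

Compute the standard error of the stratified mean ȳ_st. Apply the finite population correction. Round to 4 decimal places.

SE(ȳ_st) ≈ 0.0733

V̂(ȳ_st) = Σ W_h² (1 − n_h/N_h) s_h²/n_h, with W_h = N_h/N and N = 16200:
  stratum 1: (4100/16200)²·(1 − 350/4100)·3.2²/350 = 0.00171402
  stratum 2: (400/16200)²·(1 − 60/400)·3.8²/60 = 0.000124717
  stratum 3: (5200/16200)²·(1 − 1218/5200)·3.7²/1218 = 0.00088681
  stratum 4: (1400/16200)²·(1 − 274/1400)·4.7²/274 = 0.000484263
  stratum 5: (5100/16200)²·(1 − 160/5100)·1.9²/160 = 0.00216598
V̂(ȳ_st) = 0.00537579
SE(ȳ_st) = √0.00537579 = 0.0733198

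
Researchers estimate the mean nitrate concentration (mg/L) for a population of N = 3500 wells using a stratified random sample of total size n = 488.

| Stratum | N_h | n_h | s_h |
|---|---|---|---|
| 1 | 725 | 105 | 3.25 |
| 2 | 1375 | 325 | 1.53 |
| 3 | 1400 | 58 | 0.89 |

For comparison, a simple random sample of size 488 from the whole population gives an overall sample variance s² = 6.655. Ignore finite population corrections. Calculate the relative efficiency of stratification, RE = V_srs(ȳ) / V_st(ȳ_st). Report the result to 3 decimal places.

V̂(ȳ_st) = Σ W_h² s_h²/n_h, with W_h = N_h/N and N = 3500:
  stratum 1: (725/3500)²·3.25²/105 = 0.00431636
  stratum 2: (1375/3500)²·1.53²/325 = 0.00111165
  stratum 3: (1400/3500)²·0.89²/58 = 0.0021851
V_st = 0.00761311
V_srs = s²/n = 6.655/488 = 0.0136373
Relative efficiency = V_srs / V_st = 0.0136373/0.00761311 = 1.7913

RE ≈ 1.791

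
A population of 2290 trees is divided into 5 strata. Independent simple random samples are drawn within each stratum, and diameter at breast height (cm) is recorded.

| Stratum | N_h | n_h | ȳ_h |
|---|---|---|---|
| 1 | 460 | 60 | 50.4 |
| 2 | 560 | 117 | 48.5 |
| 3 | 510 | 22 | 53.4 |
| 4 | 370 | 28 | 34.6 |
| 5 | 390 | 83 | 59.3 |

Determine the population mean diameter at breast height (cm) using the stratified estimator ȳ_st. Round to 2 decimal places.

N = Σ N_h = 2290. Stratum weights W_h = N_h/N.
ȳ_st = (460·50.4 + 560·48.5 + 510·53.4 + 370·34.6 + 390·59.3) / 2290 = 49.5664

ȳ_st ≈ 49.57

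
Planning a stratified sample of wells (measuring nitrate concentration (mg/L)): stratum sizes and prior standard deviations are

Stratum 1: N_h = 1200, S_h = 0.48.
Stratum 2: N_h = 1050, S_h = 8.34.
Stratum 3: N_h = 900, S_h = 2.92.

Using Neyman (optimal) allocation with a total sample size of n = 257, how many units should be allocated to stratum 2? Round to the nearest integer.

188

Neyman allocation: n_h = n · N_h S_h / Σ N_i S_i, with n = 257.
  stratum 1: N_h·S_h = 1200·0.48 = 576.00
  stratum 2: N_h·S_h = 1050·8.34 = 8757.00
  stratum 3: N_h·S_h = 900·2.92 = 2628.00
Σ N_h S_h = 11961.00
n for stratum 2 = 257·8757.00/11961.00 = 188.157 → 188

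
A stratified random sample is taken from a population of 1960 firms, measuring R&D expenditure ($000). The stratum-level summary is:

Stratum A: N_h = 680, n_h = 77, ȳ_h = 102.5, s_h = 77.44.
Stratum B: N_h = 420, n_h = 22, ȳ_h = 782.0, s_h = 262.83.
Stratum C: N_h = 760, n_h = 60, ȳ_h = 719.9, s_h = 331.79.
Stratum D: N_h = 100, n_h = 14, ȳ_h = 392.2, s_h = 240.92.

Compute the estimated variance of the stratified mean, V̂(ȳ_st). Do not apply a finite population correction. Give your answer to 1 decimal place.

V̂(ȳ_st) = Σ W_h² s_h²/n_h, with W_h = N_h/N and N = 1960:
  stratum A: (680/1960)²·77.44²/77 = 9.37445
  stratum B: (420/1960)²·262.83²/22 = 144.183
  stratum C: (760/1960)²·331.79²/60 = 275.861
  stratum D: (100/1960)²·240.92²/14 = 10.7921
V̂(ȳ_st) = 440.21

V̂(ȳ_st) ≈ 440.2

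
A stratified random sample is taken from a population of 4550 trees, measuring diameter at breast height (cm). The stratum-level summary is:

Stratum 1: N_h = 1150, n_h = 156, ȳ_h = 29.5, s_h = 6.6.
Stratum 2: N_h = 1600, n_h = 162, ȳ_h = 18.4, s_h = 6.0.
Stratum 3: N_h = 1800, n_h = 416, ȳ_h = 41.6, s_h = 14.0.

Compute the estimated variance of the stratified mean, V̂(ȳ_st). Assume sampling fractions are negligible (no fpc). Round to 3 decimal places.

V̂(ȳ_st) = Σ W_h² s_h²/n_h, with W_h = N_h/N and N = 4550:
  stratum 1: (1150/4550)²·6.6²/156 = 0.0178376
  stratum 2: (1600/4550)²·6.0²/162 = 0.0274792
  stratum 3: (1800/4550)²·14.0²/416 = 0.0737369
V̂(ȳ_st) = 0.119054

V̂(ȳ_st) ≈ 0.119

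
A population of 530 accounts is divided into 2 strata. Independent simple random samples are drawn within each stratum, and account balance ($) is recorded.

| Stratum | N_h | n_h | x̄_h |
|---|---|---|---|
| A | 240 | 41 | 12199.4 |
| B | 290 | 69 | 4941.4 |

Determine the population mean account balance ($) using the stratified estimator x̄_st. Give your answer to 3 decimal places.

N = Σ N_h = 530. Stratum weights W_h = N_h/N.
x̄_st = (240·12199.4 + 290·4941.4) / 530 = 8228.04151

x̄_st ≈ 8228.042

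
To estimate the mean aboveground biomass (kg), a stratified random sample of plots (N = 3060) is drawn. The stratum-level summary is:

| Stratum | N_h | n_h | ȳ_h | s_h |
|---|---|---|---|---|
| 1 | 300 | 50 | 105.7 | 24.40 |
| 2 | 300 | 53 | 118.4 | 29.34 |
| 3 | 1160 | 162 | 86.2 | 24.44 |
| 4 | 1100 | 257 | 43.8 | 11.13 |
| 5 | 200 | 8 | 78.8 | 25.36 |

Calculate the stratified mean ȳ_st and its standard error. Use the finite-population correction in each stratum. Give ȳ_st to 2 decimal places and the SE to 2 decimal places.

ȳ_st = Σ W_h ȳ_h = (300·105.7 + 300·118.4 + 1160·86.2 + 1100·43.8 + 200·78.8)/3060 = 75.54314
V̂(ȳ_st) = Σ W_h² (1 − n_h/N_h) s_h²/n_h, with W_h = N_h/N and N = 3060:
  stratum 1: (300/3060)²·(1 − 50/300)·24.40²/50 = 0.0953736
  stratum 2: (300/3060)²·(1 − 53/300)·29.34²/53 = 0.128534
  stratum 3: (1160/3060)²·(1 − 162/1160)·24.44²/162 = 0.455862
  stratum 4: (1100/3060)²·(1 − 257/1100)·11.13²/257 = 0.0477347
  stratum 5: (200/3060)²·(1 − 8/200)·25.36²/8 = 0.329683
V̂(ȳ_st) = 1.05719
SE(ȳ_st) = √1.05719 = 1.0282

ȳ_st ≈ 75.54, SE ≈ 1.03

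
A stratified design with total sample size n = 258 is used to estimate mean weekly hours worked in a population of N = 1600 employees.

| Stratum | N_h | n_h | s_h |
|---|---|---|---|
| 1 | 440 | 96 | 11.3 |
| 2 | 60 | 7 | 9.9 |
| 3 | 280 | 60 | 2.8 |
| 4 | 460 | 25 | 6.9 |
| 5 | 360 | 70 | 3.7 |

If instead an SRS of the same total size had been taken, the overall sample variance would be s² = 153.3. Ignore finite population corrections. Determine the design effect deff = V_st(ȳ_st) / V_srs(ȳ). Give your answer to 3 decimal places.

deff ≈ 0.491

V̂(ȳ_st) = Σ W_h² s_h²/n_h, with W_h = N_h/N and N = 1600:
  stratum 1: (440/1600)²·11.3²/96 = 0.100589
  stratum 2: (60/1600)²·9.9²/7 = 0.0196895
  stratum 3: (280/1600)²·2.8²/60 = 0.00400167
  stratum 4: (460/1600)²·6.9²/25 = 0.157411
  stratum 5: (360/1600)²·3.7²/70 = 0.0099008
V_st = 0.291592
V_srs = s²/n = 153.3/258 = 0.594186
deff = V_st / V_srs = 0.291592/0.594186 = 0.4907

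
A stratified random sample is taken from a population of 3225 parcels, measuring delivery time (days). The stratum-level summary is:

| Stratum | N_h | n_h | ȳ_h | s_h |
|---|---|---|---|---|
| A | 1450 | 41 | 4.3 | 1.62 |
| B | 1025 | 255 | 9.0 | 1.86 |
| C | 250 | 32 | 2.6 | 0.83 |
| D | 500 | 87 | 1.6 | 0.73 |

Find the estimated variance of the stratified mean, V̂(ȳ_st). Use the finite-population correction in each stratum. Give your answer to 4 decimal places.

V̂(ȳ_st) ≈ 0.0138

V̂(ȳ_st) = Σ W_h² (1 − n_h/N_h) s_h²/n_h, with W_h = N_h/N and N = 3225:
  stratum A: (1450/3225)²·(1 − 41/1450)·1.62²/41 = 0.0125738
  stratum B: (1025/3225)²·(1 − 255/1025)·1.86²/255 = 0.00102953
  stratum C: (250/3225)²·(1 − 32/250)·0.83²/32 = 0.000112809
  stratum D: (500/3225)²·(1 − 87/500)·0.73²/87 = 0.000121615
V̂(ȳ_st) = 0.0138377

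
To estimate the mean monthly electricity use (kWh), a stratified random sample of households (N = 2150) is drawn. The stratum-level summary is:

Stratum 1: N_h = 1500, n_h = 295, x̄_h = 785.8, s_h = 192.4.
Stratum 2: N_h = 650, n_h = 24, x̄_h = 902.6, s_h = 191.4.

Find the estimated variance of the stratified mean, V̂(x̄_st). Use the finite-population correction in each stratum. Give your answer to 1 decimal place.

V̂(x̄_st) ≈ 183.4

V̂(x̄_st) = Σ W_h² (1 − n_h/N_h) s_h²/n_h, with W_h = N_h/N and N = 2150:
  stratum 1: (1500/2150)²·(1 − 295/1500)·192.4²/295 = 49.067
  stratum 2: (650/2150)²·(1 − 24/650)·191.4²/24 = 134.364
V̂(x̄_st) = 183.431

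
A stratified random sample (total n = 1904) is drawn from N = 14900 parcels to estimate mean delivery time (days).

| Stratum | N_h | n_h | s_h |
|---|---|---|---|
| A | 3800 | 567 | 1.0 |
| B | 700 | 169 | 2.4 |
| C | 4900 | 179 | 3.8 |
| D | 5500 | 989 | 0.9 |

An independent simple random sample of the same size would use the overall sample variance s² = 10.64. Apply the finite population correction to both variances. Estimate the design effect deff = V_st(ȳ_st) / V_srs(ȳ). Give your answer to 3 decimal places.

V̂(ȳ_st) = Σ W_h² (1 − n_h/N_h) s_h²/n_h, with W_h = N_h/N and N = 14900:
  stratum A: (3800/14900)²·(1 − 567/3800)·1.0²/567 = 9.75964e-05
  stratum B: (700/14900)²·(1 − 169/700)·2.4²/169 = 5.70632e-05
  stratum C: (4900/14900)²·(1 − 179/4900)·3.8²/179 = 0.00840566
  stratum D: (5500/14900)²·(1 − 989/5500)·0.9²/989 = 9.15275e-05
V_st = 0.00865184
V_srs = (1 − 1904/14900)·10.64/1904 = 0.00487414
deff = V_st / V_srs = 0.00865184/0.00487414 = 1.7751

deff ≈ 1.775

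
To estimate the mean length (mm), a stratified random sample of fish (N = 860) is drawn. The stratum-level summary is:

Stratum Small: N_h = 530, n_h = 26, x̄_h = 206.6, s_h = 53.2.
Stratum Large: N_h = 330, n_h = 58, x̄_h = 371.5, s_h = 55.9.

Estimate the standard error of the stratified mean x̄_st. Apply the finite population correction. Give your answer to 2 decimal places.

SE(x̄_st) ≈ 6.77

V̂(x̄_st) = Σ W_h² (1 − n_h/N_h) s_h²/n_h, with W_h = N_h/N and N = 860:
  stratum Small: (530/860)²·(1 − 26/530)·53.2²/26 = 39.3151
  stratum Large: (330/860)²·(1 − 58/330)·55.9²/58 = 6.53855
V̂(x̄_st) = 45.8537
SE(x̄_st) = √45.8537 = 6.77153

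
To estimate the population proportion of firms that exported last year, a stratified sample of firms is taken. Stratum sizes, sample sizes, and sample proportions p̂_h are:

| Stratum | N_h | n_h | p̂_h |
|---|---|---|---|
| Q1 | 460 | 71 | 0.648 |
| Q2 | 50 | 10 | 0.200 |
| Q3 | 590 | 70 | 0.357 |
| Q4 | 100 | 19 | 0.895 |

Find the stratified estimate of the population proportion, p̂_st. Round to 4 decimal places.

N = 1200; stratum weights W_h = N_h/N.
p̂_st = Σ W_h p̂_h = (460·0.648 + 50·0.200 + 590·0.357 + 100·0.895)/1200 = 0.50684

p̂_st ≈ 0.5068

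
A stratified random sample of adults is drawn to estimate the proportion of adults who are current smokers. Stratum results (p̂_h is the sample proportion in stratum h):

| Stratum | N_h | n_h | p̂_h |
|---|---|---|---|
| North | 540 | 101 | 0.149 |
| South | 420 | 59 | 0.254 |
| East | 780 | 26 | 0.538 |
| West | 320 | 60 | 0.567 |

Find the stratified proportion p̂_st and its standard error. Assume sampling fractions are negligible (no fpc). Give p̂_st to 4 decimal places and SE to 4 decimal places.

p̂_st ≈ 0.3826, SE ≈ 0.0418

N = 2060; stratum weights W_h = N_h/N.
p̂_st = Σ W_h p̂_h = (540·0.149 + 420·0.254 + 780·0.538 + 320·0.567)/2060 = 0.38263
V̂(p̂_st) = Σ W_h² p̂_h(1−p̂_h)/(n_h−1):
  stratum North: (540/2060)²·0.149·0.851/100 = 8.71302e-05
  stratum South: (420/2060)²·0.254·0.746/58 = 0.000135803
  stratum East: (780/2060)²·0.538·0.462/25 = 0.00142541
  stratum West: (320/2060)²·0.567·0.433/59 = 0.000100412
V̂(p̂_st) = 0.00174875; SE = √V̂ = 0.0418181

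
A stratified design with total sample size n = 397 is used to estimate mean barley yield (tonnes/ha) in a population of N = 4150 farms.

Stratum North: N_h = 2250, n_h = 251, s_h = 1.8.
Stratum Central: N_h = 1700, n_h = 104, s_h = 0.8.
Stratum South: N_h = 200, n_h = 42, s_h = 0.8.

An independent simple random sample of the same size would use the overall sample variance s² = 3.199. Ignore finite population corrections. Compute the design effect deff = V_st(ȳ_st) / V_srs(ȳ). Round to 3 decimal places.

V̂(ȳ_st) = Σ W_h² s_h²/n_h, with W_h = N_h/N and N = 4150:
  stratum North: (2250/4150)²·1.8²/251 = 0.00379437
  stratum Central: (1700/4150)²·0.8²/104 = 0.00103264
  stratum South: (200/4150)²·0.8²/42 = 3.53911e-05
V_st = 0.0048624
V_srs = s²/n = 3.199/397 = 0.00805793
deff = V_st / V_srs = 0.0048624/0.00805793 = 0.6034

deff ≈ 0.603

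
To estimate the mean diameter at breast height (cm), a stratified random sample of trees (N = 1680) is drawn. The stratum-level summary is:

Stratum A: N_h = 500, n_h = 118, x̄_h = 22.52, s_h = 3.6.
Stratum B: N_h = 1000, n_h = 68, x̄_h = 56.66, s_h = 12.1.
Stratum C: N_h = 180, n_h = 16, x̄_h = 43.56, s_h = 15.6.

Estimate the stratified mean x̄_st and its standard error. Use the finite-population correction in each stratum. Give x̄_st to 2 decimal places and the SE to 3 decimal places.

x̄_st = Σ W_h x̄_h = (500·22.52 + 1000·56.66 + 180·43.56)/1680 = 45.09571
V̂(x̄_st) = Σ W_h² (1 − n_h/N_h) s_h²/n_h, with W_h = N_h/N and N = 1680:
  stratum A: (500/1680)²·(1 − 118/500)·3.6²/118 = 0.00743255
  stratum B: (1000/1680)²·(1 − 68/1000)·12.1²/68 = 0.710983
  stratum C: (180/1680)²·(1 − 16/180)·15.6²/16 = 0.159084
V̂(x̄_st) = 0.8775
SE(x̄_st) = √0.8775 = 0.93675

x̄_st ≈ 45.10, SE ≈ 0.937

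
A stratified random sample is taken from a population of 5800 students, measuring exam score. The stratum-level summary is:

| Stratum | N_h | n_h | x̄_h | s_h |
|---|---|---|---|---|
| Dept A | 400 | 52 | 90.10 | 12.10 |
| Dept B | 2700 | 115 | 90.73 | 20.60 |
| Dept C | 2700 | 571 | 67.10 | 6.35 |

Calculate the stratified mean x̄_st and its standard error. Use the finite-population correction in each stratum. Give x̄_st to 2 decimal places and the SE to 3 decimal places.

x̄_st = Σ W_h x̄_h = (400·90.10 + 2700·90.73 + 2700·67.10)/5800 = 79.68638
V̂(x̄_st) = Σ W_h² (1 − n_h/N_h) s_h²/n_h, with W_h = N_h/N and N = 5800:
  stratum Dept A: (400/5800)²·(1 − 52/400)·12.10²/52 = 0.0116507
  stratum Dept B: (2700/5800)²·(1 − 115/2700)·20.60²/115 = 0.765605
  stratum Dept C: (2700/5800)²·(1 − 571/2700)·6.35²/571 = 0.0120669
V̂(x̄_st) = 0.789323
SE(x̄_st) = √0.789323 = 0.888438

x̄_st ≈ 79.69, SE ≈ 0.888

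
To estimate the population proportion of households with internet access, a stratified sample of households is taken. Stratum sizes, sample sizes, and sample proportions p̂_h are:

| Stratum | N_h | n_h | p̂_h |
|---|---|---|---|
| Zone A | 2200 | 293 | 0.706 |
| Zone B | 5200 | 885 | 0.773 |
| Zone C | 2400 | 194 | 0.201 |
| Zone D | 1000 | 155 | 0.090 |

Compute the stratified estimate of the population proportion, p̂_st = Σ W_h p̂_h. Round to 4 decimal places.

N = 10800; stratum weights W_h = N_h/N.
p̂_st = Σ W_h p̂_h = (2200·0.706 + 5200·0.773 + 2400·0.201 + 1000·0.090)/10800 = 0.56900

p̂_st ≈ 0.5690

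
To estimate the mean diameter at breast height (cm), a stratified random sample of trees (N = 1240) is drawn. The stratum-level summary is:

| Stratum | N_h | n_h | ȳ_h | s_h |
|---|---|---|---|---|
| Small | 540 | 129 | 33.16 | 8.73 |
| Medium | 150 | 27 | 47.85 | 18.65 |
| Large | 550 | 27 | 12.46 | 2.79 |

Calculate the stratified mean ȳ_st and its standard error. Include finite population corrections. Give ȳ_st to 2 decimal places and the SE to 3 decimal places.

ȳ_st ≈ 25.76, SE ≈ 0.542

ȳ_st = Σ W_h ȳ_h = (540·33.16 + 150·47.85 + 550·12.46)/1240 = 25.75556
V̂(ȳ_st) = Σ W_h² (1 − n_h/N_h) s_h²/n_h, with W_h = N_h/N and N = 1240:
  stratum Small: (540/1240)²·(1 − 129/540)·8.73²/129 = 0.0852768
  stratum Medium: (150/1240)²·(1 − 27/150)·18.65²/27 = 0.154578
  stratum Large: (550/1240)²·(1 − 27/550)·2.79²/27 = 0.0539344
V̂(ȳ_st) = 0.293789
SE(ȳ_st) = √0.293789 = 0.542023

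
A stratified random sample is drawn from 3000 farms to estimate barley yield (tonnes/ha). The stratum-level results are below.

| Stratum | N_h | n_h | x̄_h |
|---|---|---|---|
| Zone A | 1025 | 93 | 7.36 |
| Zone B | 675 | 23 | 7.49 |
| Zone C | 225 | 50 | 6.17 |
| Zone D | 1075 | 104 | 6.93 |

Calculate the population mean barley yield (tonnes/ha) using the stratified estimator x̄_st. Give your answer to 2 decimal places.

N = Σ N_h = 3000. Stratum weights W_h = N_h/N.
x̄_st = (1025·7.36 + 675·7.49 + 225·6.17 + 1075·6.93) / 3000 = 7.1459

x̄_st ≈ 7.15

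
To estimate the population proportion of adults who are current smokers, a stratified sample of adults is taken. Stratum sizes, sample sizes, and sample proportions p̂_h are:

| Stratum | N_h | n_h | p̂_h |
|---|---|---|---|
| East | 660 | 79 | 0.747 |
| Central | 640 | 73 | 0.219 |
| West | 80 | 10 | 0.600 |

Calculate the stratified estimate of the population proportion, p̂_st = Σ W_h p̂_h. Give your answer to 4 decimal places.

N = 1380; stratum weights W_h = N_h/N.
p̂_st = Σ W_h p̂_h = (660·0.747 + 640·0.219 + 80·0.600)/1380 = 0.49361

p̂_st ≈ 0.4936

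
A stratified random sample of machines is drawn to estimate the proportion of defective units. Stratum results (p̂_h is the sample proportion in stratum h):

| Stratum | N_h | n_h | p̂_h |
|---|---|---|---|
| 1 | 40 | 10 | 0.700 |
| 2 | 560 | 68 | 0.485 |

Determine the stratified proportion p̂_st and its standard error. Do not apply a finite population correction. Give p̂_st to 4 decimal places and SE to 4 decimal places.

N = 600; stratum weights W_h = N_h/N.
p̂_st = Σ W_h p̂_h = (40·0.700 + 560·0.485)/600 = 0.49933
V̂(p̂_st) = Σ W_h² p̂_h(1−p̂_h)/(n_h−1):
  stratum 1: (40/600)²·0.700·0.300/9 = 0.000103704
  stratum 2: (560/600)²·0.485·0.515/67 = 0.00324749
V̂(p̂_st) = 0.00335119; SE = √V̂ = 0.0578895

p̂_st ≈ 0.4993, SE ≈ 0.0579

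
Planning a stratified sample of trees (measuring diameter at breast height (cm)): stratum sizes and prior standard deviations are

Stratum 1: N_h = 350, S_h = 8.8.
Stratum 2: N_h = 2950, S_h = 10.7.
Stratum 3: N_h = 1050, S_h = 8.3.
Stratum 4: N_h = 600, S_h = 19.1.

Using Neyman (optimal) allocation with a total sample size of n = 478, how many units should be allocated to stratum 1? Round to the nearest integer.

Neyman allocation: n_h = n · N_h S_h / Σ N_i S_i, with n = 478.
  stratum 1: N_h·S_h = 350·8.8 = 3080.00
  stratum 2: N_h·S_h = 2950·10.7 = 31565.00
  stratum 3: N_h·S_h = 1050·8.3 = 8715.00
  stratum 4: N_h·S_h = 600·19.1 = 11460.00
Σ N_h S_h = 54820.00
n for stratum 1 = 478·3080.00/54820.00 = 26.856 → 27

27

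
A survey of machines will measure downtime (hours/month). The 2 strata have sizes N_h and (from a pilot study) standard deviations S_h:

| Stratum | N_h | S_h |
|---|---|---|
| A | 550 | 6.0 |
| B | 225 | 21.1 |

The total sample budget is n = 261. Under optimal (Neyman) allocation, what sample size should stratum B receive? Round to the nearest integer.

Neyman allocation: n_h = n · N_h S_h / Σ N_i S_i, with n = 261.
  stratum A: N_h·S_h = 550·6.0 = 3300.00
  stratum B: N_h·S_h = 225·21.1 = 4747.50
Σ N_h S_h = 8047.50
n for stratum B = 261·4747.50/8047.50 = 153.973 → 154

154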